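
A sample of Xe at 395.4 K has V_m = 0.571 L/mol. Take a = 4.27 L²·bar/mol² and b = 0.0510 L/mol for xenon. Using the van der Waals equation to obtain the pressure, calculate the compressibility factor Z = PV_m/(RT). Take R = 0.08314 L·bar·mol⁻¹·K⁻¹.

Z ≈ 0.8706

P = RT/(V_m − b) − a/V_m² = (0.08314)(395.4)/(0.571 − 0.0510) − 4.27/(0.571)²
  = 32.874/0.52000 − 13.097 = 63.219 − 13.097 = 50.122 bar
Z = PV_m/(RT) = (50.122)(0.571)/((0.08314)(395.4)) = 28.620/32.874 = 0.8706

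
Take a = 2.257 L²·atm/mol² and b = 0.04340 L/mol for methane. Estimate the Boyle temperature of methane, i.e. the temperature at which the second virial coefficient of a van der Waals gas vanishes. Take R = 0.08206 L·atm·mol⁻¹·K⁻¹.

For a van der Waals gas the second virial coefficient B₂ = b − a/(RT) vanishes at T_B = a/(Rb).
T_B = 2.257/(0.08206×0.04340) = 2.257/0.0035614 = 633.7 K

T_B ≈ 633.7 K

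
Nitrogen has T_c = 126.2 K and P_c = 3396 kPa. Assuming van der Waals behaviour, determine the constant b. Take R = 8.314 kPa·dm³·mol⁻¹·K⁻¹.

b ≈ 0.03862 dm³/mol

From T_c = 8a/(27Rb) and P_c = a/(27b²): b = R T_c/(8 P_c).
b = (8.314)(126.2)/(8×3396) = 1049.2/27168 = 0.03862 dm³/mol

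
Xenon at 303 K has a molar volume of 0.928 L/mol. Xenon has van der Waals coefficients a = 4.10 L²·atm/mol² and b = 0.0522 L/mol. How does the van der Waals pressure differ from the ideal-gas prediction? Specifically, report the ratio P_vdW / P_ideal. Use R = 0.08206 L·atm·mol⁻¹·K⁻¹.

Ideal: P_ideal = RT/V_m = (0.08206)(303)/0.928 = 26.7933 atm
vdW: P = RT/(V_m − b) − a/V_m² = 24.8642/0.875800 − 4.10/0.861184 = 28.3903 − 4.76089 = 23.6294 atm
Ratio = 23.6294/26.7933 = 0.8819

P_vdW / P_ideal ≈ 0.8819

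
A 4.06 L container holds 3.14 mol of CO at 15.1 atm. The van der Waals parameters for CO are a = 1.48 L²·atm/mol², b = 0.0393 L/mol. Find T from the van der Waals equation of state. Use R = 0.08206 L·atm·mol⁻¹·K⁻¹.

T = (P + a n²/V²)(V − nb)/(nR)
P + a n²/V² = 15.1 + (1.48)(3.14)²/(4.06)² = 15.985 atm
V − nb = 4.06 − (3.14)(0.0393) = 3.9366 L
T = (15.985)(3.9366)/((3.14)(0.08206)) = 244.2 K

T ≈ 244.2 K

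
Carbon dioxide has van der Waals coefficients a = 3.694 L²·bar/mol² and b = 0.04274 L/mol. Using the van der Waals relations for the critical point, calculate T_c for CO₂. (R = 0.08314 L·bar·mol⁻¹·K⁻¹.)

T_c ≈ 308.0 K

For a van der Waals gas, T_c = 8a/(27Rb).
T_c = 8×3.694/(27×0.08314×0.04274) = 29.552/0.095942 = 308.0 K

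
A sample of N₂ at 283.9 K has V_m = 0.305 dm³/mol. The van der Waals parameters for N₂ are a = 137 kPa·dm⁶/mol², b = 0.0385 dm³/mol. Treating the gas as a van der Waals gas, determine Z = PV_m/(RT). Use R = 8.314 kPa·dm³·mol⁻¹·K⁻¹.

Z ≈ 0.9542

P = RT/(V_m − b) − a/V_m² = (8.314)(283.9)/(0.305 − 0.0385) − 137/(0.305)²
  = 2360.3/0.26650 − 1472.7 = 8856.7 − 1472.7 = 7384.0 kPa
Z = PV_m/(RT) = (7384.0)(0.305)/((8.314)(283.9)) = 2252.1/2360.3 = 0.9542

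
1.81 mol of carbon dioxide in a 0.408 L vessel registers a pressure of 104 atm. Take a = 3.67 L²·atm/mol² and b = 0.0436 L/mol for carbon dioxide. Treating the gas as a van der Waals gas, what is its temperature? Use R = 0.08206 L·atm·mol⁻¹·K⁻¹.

T ≈ 390.5 K

T = (P + a n²/V²)(V − nb)/(nR)
P + a n²/V² = 104 + (3.67)(1.81)²/(0.408)² = 176.23 atm
V − nb = 0.408 − (1.81)(0.0436) = 0.32908 L
T = (176.23)(0.32908)/((1.81)(0.08206)) = 390.5 K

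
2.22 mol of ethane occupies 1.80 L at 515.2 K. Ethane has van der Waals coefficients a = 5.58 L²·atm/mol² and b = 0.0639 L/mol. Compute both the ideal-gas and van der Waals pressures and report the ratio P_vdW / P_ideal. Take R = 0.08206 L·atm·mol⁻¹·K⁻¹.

Ideal: P_ideal = nRT/V = (2.22)(0.08206)(515.2)/1.80 = 52.1420 atm
vdW: P = nRT/(V − nb) − a n²/V² = 93.8556/1.65814 − 27.5005/3.24000 = 56.6029 − 8.48781 = 48.1151 atm
Ratio = 48.1151/52.1420 = 0.9228

P_vdW / P_ideal ≈ 0.9228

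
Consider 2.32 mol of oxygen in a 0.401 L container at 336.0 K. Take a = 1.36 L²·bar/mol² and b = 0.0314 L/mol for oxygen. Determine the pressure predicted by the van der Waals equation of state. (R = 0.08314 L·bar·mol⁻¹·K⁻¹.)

P = nRT/(V − nb) − a n²/V²
nRT/(V − nb) = (2.32)(0.08314)(336.0)/(0.401 − 2.32×0.0314) = 64.809/0.32815 = 197.50 bar
a n²/V² = (1.36)(2.32)²/(0.401)² = 45.523 bar
P = 197.50 − 45.523 = 152.0 bar

P ≈ 152.0 bar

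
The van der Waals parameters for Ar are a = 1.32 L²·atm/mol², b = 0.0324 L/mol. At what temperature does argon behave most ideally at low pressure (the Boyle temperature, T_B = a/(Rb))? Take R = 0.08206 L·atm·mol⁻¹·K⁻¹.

For a van der Waals gas the second virial coefficient B₂ = b − a/(RT) vanishes at T_B = a/(Rb).
T_B = 1.32/(0.08206×0.0324) = 1.32/0.0026587 = 496.5 K

T_B ≈ 496.5 K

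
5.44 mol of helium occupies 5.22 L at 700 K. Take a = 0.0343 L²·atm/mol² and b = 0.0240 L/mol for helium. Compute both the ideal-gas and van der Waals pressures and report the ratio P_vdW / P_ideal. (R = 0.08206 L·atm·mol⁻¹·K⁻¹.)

P_vdW / P_ideal ≈ 1.025

Ideal: P_ideal = nRT/V = (5.44)(0.08206)(700)/5.22 = 59.8629 atm
vdW: P = nRT/(V − nb) − a n²/V² = 312.484/5.08944 − 1.01506/27.2484 = 61.3985 − 0.0372521 = 61.3612 atm
Ratio = 61.3612/59.8629 = 1.025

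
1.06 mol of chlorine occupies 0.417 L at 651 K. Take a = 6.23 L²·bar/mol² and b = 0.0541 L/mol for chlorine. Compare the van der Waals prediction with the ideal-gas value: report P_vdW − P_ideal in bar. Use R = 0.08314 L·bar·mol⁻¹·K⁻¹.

ΔP ≈ -18.32 bar

Ideal: P_ideal = nRT/V = (1.06)(0.08314)(651)/0.417 = 137.582 bar
vdW: P = nRT/(V − nb) − a n²/V² = 57.3716/0.359654 − 7.00003/0.173889 = 159.519 − 40.2557 = 119.263 bar
ΔP = 119.263 − 137.582 = -18.32 bar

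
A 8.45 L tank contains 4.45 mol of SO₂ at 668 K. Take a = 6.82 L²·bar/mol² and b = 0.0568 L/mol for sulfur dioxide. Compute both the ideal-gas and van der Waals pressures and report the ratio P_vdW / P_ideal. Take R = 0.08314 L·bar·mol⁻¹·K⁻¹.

Ideal: P_ideal = nRT/V = (4.45)(0.08314)(668)/8.45 = 29.2476 bar
vdW: P = nRT/(V − nb) − a n²/V² = 247.142/8.19724 − 135.053/71.4025 = 30.1494 − 1.89143 = 28.2580 bar
Ratio = 28.2580/29.2476 = 0.9662

P_vdW / P_ideal ≈ 0.9662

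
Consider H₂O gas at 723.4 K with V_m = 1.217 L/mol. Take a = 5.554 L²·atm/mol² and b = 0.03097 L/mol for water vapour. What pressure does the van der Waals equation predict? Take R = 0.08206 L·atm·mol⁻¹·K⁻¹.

P = RT/(V_m − b) − a/V_m²
RT/(V_m − b) = (0.08206)(723.4)/(1.217 − 0.03097) = 59.362/1.1860 = 50.052 atm
a/V_m² = 5.554/(1.217)² = 3.7499 atm
P = 50.052 − 3.7499 = 46.30 atm

P ≈ 46.30 atm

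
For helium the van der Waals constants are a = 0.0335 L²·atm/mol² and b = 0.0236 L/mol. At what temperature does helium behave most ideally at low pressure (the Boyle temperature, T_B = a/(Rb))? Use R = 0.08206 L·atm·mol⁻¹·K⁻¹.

For a van der Waals gas the second virial coefficient B₂ = b − a/(RT) vanishes at T_B = a/(Rb).
T_B = 0.0335/(0.08206×0.0236) = 0.0335/0.0019366 = 17.30 K

T_B ≈ 17.30 K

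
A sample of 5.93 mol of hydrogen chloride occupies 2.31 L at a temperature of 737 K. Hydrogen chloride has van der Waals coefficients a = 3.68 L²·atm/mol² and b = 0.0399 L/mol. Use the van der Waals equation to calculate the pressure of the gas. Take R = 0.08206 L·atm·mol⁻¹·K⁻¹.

P ≈ 148.7 atm

P = nRT/(V − nb) − a n²/V²
nRT/(V − nb) = (5.93)(0.08206)(737)/(2.31 − 5.93×0.0399) = 358.64/2.0734 = 172.97 atm
a n²/V² = (3.68)(5.93)²/(2.31)² = 24.251 atm
P = 172.97 − 24.251 = 148.7 atm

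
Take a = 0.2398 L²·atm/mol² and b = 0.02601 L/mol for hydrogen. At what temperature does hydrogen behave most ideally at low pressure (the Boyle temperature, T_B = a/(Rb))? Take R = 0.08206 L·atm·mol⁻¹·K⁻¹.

T_B ≈ 112.4 K

For a van der Waals gas the second virial coefficient B₂ = b − a/(RT) vanishes at T_B = a/(Rb).
T_B = 0.2398/(0.08206×0.02601) = 0.2398/0.0021344 = 112.4 K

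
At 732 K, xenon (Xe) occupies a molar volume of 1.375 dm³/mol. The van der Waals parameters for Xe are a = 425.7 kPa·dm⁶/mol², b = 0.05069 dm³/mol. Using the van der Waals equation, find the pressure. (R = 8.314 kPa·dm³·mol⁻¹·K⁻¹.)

P = RT/(V_m − b) − a/V_m²
RT/(V_m − b) = (8.314)(732)/(1.375 − 0.05069) = 6085.8/1.3243 = 4595.5 kPa
a/V_m² = 425.7/(1.375)² = 225.16 kPa
P = 4595.5 − 225.16 = 4370 kPa

P ≈ 4370 kPa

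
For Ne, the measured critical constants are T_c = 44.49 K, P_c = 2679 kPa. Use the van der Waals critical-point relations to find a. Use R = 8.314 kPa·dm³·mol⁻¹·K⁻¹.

From T_c = 8a/(27Rb) and P_c = a/(27b²): a = 27 R² T_c²/(64 P_c).
a = 27×(8.314)²×(44.49)²/(64×2679) = 3694100/171456 = 21.55 kPa·dm⁶/mol²

a ≈ 21.55 kPa·dm⁶/mol²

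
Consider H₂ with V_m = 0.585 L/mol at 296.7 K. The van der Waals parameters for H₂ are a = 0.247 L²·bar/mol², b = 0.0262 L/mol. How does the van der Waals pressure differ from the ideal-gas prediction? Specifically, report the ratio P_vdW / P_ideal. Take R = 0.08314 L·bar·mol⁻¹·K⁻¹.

Ideal: P_ideal = RT/V_m = (0.08314)(296.7)/0.585 = 42.1669 bar
vdW: P = RT/(V_m − b) − a/V_m² = 24.6676/0.558800 − 0.247/0.342225 = 44.1439 − 0.721747 = 43.4222 bar
Ratio = 43.4222/42.1669 = 1.030

P_vdW / P_ideal ≈ 1.030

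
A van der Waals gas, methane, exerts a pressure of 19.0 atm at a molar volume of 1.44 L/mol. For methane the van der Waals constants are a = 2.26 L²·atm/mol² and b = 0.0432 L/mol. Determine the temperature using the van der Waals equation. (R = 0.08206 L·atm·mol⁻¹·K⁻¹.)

T = (P + a/V_m²)(V_m − b)/R
P + a/V_m² = 19.0 + 2.26/(1.44)² = 20.090 atm
V_m − b = 1.44 − 0.0432 = 1.3968 L/mol
T = (20.090)(1.3968)/0.08206 = 342.0 K

T ≈ 342.0 K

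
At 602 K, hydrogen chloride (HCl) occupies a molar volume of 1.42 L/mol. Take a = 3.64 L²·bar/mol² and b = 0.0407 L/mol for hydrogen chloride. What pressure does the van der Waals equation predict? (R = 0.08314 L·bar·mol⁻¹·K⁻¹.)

P = RT/(V_m − b) − a/V_m²
RT/(V_m − b) = (0.08314)(602)/(1.42 − 0.0407) = 50.050/1.3793 = 36.287 bar
a/V_m² = 3.64/(1.42)² = 1.8052 bar
P = 36.287 − 1.8052 = 34.48 bar

P ≈ 34.48 bar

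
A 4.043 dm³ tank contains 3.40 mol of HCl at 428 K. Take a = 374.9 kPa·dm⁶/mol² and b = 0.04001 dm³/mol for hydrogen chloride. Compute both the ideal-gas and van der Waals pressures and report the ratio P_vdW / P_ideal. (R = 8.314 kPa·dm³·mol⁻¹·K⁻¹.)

Ideal: P_ideal = nRT/V = (3.40)(8.314)(428)/4.043 = 2992.46 kPa
vdW: P = nRT/(V − nb) − a n²/V² = 12098.5/3.90697 − 4333.84/16.3458 = 3096.65 − 265.135 = 2831.52 kPa
Ratio = 2831.52/2992.46 = 0.9462

P_vdW / P_ideal ≈ 0.9462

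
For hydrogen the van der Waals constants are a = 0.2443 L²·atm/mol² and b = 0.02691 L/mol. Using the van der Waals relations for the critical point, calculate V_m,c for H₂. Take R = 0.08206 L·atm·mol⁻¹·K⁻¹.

V_m,c ≈ 0.08073 L/mol

For a van der Waals gas, V_m,c = 3b.
V_m,c = 3×0.02691 = 0.08073 L/mol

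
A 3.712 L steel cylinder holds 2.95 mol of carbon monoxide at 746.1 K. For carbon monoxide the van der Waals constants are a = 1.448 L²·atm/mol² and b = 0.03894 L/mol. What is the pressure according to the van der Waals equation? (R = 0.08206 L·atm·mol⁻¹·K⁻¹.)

P ≈ 49.30 atm

P = nRT/(V − nb) − a n²/V²
nRT/(V − nb) = (2.95)(0.08206)(746.1)/(3.712 − 2.95×0.03894) = 180.61/3.5971 = 50.210 atm
a n²/V² = (1.448)(2.95)²/(3.712)² = 0.91453 atm
P = 50.210 − 0.91453 = 49.30 atm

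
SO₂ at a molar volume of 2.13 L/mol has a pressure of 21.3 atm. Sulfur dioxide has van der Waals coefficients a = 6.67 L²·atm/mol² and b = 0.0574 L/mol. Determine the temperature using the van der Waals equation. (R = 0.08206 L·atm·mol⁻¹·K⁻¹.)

T ≈ 575.1 K

T = (P + a/V_m²)(V_m − b)/R
P + a/V_m² = 21.3 + 6.67/(2.13)² = 22.770 atm
V_m − b = 2.13 − 0.0574 = 2.0726 L/mol
T = (22.770)(2.0726)/0.08206 = 575.1 K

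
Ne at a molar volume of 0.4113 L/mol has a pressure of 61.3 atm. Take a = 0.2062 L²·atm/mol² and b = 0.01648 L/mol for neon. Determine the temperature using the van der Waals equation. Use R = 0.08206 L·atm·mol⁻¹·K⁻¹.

T = (P + a/V_m²)(V_m − b)/R
P + a/V_m² = 61.3 + 0.2062/(0.4113)² = 62.519 atm
V_m − b = 0.4113 − 0.01648 = 0.39482 L/mol
T = (62.519)(0.39482)/0.08206 = 300.8 K

T ≈ 300.8 K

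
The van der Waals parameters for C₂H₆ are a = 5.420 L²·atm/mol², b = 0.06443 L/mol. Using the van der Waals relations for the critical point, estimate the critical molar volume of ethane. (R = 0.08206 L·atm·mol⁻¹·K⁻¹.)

V_m,c ≈ 0.1933 L/mol

For a van der Waals gas, V_m,c = 3b.
V_m,c = 3×0.06443 = 0.1933 L/mol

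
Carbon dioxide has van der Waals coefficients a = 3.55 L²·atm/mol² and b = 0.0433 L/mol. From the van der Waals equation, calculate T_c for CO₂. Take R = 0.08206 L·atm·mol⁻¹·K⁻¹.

For a van der Waals gas, T_c = 8a/(27Rb).
T_c = 8×3.55/(27×0.08206×0.0433) = 28.400/0.095936 = 296.0 K

T_c ≈ 296.0 K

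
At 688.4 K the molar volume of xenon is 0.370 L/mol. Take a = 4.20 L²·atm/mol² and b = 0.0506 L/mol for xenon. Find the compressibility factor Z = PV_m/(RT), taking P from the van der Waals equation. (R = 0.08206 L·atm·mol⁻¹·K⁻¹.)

Z ≈ 0.9575

P = RT/(V_m − b) − a/V_m² = (0.08206)(688.4)/(0.370 − 0.0506) − 4.20/(0.370)²
  = 56.490/0.31940 − 30.679 = 176.86 − 30.679 = 146.18 atm
Z = PV_m/(RT) = (146.18)(0.370)/((0.08206)(688.4)) = 54.087/56.490 = 0.9575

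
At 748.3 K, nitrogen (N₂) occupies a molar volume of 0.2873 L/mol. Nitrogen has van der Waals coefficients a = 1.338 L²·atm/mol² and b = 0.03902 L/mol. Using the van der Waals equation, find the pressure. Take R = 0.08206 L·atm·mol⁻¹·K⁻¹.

P = RT/(V_m − b) − a/V_m²
RT/(V_m − b) = (0.08206)(748.3)/(0.2873 − 0.03902) = 61.405/0.24828 = 247.32 atm
a/V_m² = 1.338/(0.2873)² = 16.210 atm
P = 247.32 − 16.210 = 231.1 atm

P ≈ 231.1 atm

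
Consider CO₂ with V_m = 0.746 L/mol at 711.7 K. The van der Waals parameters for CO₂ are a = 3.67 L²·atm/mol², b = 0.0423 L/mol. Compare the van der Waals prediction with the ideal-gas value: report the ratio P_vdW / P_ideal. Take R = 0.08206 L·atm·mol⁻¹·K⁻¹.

P_vdW / P_ideal ≈ 0.9759

Ideal: P_ideal = RT/V_m = (0.08206)(711.7)/0.746 = 78.2870 atm
vdW: P = RT/(V_m − b) − a/V_m² = 58.4021/0.703700 − 3.67/0.556516 = 82.9929 − 6.59460 = 76.3983 atm
Ratio = 76.3983/78.2870 = 0.9759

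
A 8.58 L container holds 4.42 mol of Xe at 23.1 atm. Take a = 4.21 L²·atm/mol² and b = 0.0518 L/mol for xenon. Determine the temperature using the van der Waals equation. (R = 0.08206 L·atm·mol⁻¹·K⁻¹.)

T = (P + a n²/V²)(V − nb)/(nR)
P + a n²/V² = 23.1 + (4.21)(4.42)²/(8.58)² = 24.217 atm
V − nb = 8.58 − (4.42)(0.0518) = 8.3510 L
T = (24.217)(8.3510)/((4.42)(0.08206)) = 557.6 K

T ≈ 557.6 K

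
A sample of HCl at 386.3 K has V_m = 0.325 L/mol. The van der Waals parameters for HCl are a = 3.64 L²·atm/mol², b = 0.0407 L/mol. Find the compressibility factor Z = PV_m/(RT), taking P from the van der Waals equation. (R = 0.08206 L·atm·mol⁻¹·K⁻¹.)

Z ≈ 0.7898

P = RT/(V_m − b) − a/V_m² = (0.08206)(386.3)/(0.325 − 0.0407) − 3.64/(0.325)²
  = 31.700/0.28430 − 34.462 = 111.50 − 34.462 = 77.04 atm
Z = PV_m/(RT) = (77.04)(0.325)/((0.08206)(386.3)) = 25.038/31.700 = 0.7898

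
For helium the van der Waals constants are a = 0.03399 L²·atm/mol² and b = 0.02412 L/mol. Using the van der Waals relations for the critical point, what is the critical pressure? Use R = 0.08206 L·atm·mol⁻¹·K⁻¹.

For a van der Waals gas, P_c = a/(27b²).
P_c = 0.03399/(27×(0.02412)²) = 0.03399/0.015708 = 2.164 atm

P_c ≈ 2.164 atm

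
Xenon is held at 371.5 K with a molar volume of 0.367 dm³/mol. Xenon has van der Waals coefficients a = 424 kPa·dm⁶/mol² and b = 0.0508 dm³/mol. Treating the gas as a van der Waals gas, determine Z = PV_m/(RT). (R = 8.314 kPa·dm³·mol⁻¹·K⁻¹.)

P = RT/(V_m − b) − a/V_m² = (8.314)(371.5)/(0.367 − 0.0508) − 424/(0.367)²
  = 3088.7/0.31620 − 3148.0 = 9768.2 − 3148.0 = 6620.2 kPa
Z = PV_m/(RT) = (6620.2)(0.367)/((8.314)(371.5)) = 2429.6/3088.7 = 0.7866

Z ≈ 0.7866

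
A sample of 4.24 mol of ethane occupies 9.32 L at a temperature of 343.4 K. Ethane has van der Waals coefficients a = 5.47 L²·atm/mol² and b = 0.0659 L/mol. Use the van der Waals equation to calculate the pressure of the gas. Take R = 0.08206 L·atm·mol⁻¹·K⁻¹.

P ≈ 12.08 atm

P = nRT/(V − nb) − a n²/V²
nRT/(V − nb) = (4.24)(0.08206)(343.4)/(9.32 − 4.24×0.0659) = 119.48/9.0406 = 13.216 atm
a n²/V² = (5.47)(4.24)²/(9.32)² = 1.1321 atm
P = 13.216 − 1.1321 = 12.08 atm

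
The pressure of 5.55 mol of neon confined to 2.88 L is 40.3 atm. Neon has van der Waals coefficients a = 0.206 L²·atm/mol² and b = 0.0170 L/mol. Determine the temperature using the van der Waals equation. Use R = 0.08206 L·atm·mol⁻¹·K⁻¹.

T = (P + a n²/V²)(V − nb)/(nR)
P + a n²/V² = 40.3 + (0.206)(5.55)²/(2.88)² = 41.065 atm
V − nb = 2.88 − (5.55)(0.0170) = 2.7857 L
T = (41.065)(2.7857)/((5.55)(0.08206)) = 251.2 K

T ≈ 251.2 K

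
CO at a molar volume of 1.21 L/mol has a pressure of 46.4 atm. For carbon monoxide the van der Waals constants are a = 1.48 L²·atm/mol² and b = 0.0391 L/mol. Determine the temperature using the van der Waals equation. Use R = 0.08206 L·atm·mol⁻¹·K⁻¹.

T = (P + a/V_m²)(V_m − b)/R
P + a/V_m² = 46.4 + 1.48/(1.21)² = 47.411 atm
V_m − b = 1.21 − 0.0391 = 1.1709 L/mol
T = (47.411)(1.1709)/0.08206 = 676.5 K

T ≈ 676.5 K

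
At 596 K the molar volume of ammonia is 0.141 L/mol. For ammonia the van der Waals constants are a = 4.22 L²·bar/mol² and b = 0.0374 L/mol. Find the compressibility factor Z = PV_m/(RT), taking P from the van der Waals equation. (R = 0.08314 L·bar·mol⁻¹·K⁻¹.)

Z ≈ 0.7570

P = RT/(V_m − b) − a/V_m² = (0.08314)(596)/(0.141 − 0.0374) − 4.22/(0.141)²
  = 49.551/0.10360 − 212.26 = 478.29 − 212.26 = 266.03 bar
Z = PV_m/(RT) = (266.03)(0.141)/((0.08314)(596)) = 37.510/49.551 = 0.7570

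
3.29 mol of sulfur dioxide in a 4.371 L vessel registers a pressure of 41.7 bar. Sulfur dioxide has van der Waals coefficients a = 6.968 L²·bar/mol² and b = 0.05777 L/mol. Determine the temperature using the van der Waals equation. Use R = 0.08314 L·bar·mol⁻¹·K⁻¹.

T ≈ 697.7 K

T = (P + a n²/V²)(V − nb)/(nR)
P + a n²/V² = 41.7 + (6.968)(3.29)²/(4.371)² = 45.648 bar
V − nb = 4.371 − (3.29)(0.05777) = 4.1809 L
T = (45.648)(4.1809)/((3.29)(0.08314)) = 697.7 K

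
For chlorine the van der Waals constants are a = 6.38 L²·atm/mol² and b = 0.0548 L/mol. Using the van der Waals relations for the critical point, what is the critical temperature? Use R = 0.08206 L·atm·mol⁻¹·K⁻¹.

T_c ≈ 420.4 K

For a van der Waals gas, T_c = 8a/(27Rb).
T_c = 8×6.38/(27×0.08206×0.0548) = 51.040/0.12142 = 420.4 K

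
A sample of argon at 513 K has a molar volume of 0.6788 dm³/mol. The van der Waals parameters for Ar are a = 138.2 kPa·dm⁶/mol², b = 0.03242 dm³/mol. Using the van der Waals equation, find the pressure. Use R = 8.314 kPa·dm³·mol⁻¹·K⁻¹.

P ≈ 6298 kPa

P = RT/(V_m − b) − a/V_m²
RT/(V_m − b) = (8.314)(513)/(0.6788 − 0.03242) = 4265.1/0.64638 = 6598.4 kPa
a/V_m² = 138.2/(0.6788)² = 299.93 kPa
P = 6598.4 − 299.93 = 6298 kPa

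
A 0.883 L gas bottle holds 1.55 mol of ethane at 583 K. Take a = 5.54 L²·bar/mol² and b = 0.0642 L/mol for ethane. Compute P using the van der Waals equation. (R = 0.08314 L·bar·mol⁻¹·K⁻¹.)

P = nRT/(V − nb) − a n²/V²
nRT/(V − nb) = (1.55)(0.08314)(583)/(0.883 − 1.55×0.0642) = 75.129/0.78349 = 95.890 bar
a n²/V² = (5.54)(1.55)²/(0.883)² = 17.071 bar
P = 95.890 − 17.071 = 78.82 bar

P ≈ 78.82 bar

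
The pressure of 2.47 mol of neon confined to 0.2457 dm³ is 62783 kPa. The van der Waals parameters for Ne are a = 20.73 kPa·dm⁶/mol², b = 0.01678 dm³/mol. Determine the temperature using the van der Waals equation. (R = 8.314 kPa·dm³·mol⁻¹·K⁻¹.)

T = (P + a n²/V²)(V − nb)/(nR)
P + a n²/V² = 62783 + (20.73)(2.47)²/(0.2457)² = 64878 kPa
V − nb = 0.2457 − (2.47)(0.01678) = 0.20425 dm³
T = (64878)(0.20425)/((2.47)(8.314)) = 645.3 K

T ≈ 645.3 K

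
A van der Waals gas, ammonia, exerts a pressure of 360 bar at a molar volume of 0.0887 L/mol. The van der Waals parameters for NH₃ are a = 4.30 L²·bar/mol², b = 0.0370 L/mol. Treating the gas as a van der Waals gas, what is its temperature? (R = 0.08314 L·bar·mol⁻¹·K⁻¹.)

T ≈ 563.7 K

T = (P + a/V_m²)(V_m − b)/R
P + a/V_m² = 360 + 4.30/(0.0887)² = 906.54 bar
V_m − b = 0.0887 − 0.0370 = 0.051700 L/mol
T = (906.54)(0.051700)/0.08314 = 563.7 K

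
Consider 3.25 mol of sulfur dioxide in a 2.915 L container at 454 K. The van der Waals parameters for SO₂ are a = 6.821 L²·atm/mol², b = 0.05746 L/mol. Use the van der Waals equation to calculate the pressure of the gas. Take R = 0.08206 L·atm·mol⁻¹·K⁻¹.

P = nRT/(V − nb) − a n²/V²
nRT/(V − nb) = (3.25)(0.08206)(454)/(2.915 − 3.25×0.05746) = 121.08/2.7283 = 44.379 atm
a n²/V² = (6.821)(3.25)²/(2.915)² = 8.4789 atm
P = 44.379 − 8.4789 = 35.90 atm

P ≈ 35.90 atm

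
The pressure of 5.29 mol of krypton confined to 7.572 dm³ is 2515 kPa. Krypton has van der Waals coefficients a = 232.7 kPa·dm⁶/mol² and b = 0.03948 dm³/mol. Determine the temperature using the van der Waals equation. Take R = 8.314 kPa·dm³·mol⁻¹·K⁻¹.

T = (P + a n²/V²)(V − nb)/(nR)
P + a n²/V² = 2515 + (232.7)(5.29)²/(7.572)² = 2628.6 kPa
V − nb = 7.572 − (5.29)(0.03948) = 7.3632 dm³
T = (2628.6)(7.3632)/((5.29)(8.314)) = 440.1 K

T ≈ 440.1 K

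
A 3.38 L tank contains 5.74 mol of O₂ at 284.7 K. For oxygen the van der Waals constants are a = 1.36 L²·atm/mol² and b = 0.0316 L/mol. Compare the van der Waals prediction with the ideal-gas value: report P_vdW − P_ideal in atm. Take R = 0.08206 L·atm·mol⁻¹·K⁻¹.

ΔP ≈ -1.672 atm

Ideal: P_ideal = nRT/V = (5.74)(0.08206)(284.7)/3.38 = 39.6747 atm
vdW: P = nRT/(V − nb) − a n²/V² = 134.101/3.19862 − 44.8087/11.4244 = 41.9246 − 3.92219 = 38.0024 atm
ΔP = 38.0024 − 39.6747 = -1.672 atm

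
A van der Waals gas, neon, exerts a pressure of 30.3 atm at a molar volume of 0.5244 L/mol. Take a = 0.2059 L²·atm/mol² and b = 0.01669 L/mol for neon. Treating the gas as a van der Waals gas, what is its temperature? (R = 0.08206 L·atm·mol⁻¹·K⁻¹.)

T ≈ 192.1 K

T = (P + a/V_m²)(V_m − b)/R
P + a/V_m² = 30.3 + 0.2059/(0.5244)² = 31.049 atm
V_m − b = 0.5244 − 0.01669 = 0.50771 L/mol
T = (31.049)(0.50771)/0.08206 = 192.1 K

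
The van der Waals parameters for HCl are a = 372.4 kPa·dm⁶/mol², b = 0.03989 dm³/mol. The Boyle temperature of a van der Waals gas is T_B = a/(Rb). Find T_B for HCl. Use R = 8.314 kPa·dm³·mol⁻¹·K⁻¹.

For a van der Waals gas the second virial coefficient B₂ = b − a/(RT) vanishes at T_B = a/(Rb).
T_B = 372.4/(8.314×0.03989) = 372.4/0.33165 = 1123 K

T_B ≈ 1123 K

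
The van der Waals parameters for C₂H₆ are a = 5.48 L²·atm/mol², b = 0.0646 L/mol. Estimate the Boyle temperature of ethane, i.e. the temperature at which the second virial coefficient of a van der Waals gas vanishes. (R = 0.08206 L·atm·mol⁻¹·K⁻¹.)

For a van der Waals gas the second virial coefficient B₂ = b − a/(RT) vanishes at T_B = a/(Rb).
T_B = 5.48/(0.08206×0.0646) = 5.48/0.0053011 = 1034 K

T_B ≈ 1034 K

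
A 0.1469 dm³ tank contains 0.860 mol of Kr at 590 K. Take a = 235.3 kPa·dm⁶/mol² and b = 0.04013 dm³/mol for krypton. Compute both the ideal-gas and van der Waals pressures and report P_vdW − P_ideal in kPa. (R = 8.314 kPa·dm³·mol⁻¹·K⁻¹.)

Ideal: P_ideal = nRT/V = (0.860)(8.314)(590)/0.1469 = 28717.0 kPa
vdW: P = nRT/(V − nb) − a n²/V² = 4218.52/0.112388 − 174.028/0.0215796 = 37535.3 − 8064.47 = 29470.8 kPa
ΔP = 29470.8 − 28717.0 = 754 kPa

ΔP ≈ 754 kPa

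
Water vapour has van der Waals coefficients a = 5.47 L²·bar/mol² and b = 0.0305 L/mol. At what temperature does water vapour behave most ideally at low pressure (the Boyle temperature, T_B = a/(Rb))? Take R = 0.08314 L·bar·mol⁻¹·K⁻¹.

For a van der Waals gas the second virial coefficient B₂ = b − a/(RT) vanishes at T_B = a/(Rb).
T_B = 5.47/(0.08314×0.0305) = 5.47/0.0025358 = 2157 K

T_B ≈ 2157 K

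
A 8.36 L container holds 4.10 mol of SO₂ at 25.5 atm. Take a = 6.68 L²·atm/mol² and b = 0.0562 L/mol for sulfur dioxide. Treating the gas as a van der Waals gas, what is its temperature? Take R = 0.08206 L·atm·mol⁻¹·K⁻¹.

T = (P + a n²/V²)(V − nb)/(nR)
P + a n²/V² = 25.5 + (6.68)(4.10)²/(8.36)² = 27.107 atm
V − nb = 8.36 − (4.10)(0.0562) = 8.1296 L
T = (27.107)(8.1296)/((4.10)(0.08206)) = 655.0 K

T ≈ 655.0 K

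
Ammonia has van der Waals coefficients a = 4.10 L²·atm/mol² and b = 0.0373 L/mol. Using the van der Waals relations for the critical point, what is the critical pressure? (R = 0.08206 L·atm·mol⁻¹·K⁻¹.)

For a van der Waals gas, P_c = a/(27b²).
P_c = 4.10/(27×(0.0373)²) = 4.10/0.037565 = 109.1 atm

P_c ≈ 109.1 atm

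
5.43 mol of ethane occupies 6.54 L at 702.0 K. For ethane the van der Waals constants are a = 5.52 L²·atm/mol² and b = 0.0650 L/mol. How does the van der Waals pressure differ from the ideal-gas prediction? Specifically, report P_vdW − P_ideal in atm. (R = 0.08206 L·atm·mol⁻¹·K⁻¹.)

Ideal: P_ideal = nRT/V = (5.43)(0.08206)(702.0)/6.54 = 47.8289 atm
vdW: P = nRT/(V − nb) − a n²/V² = 312.801/6.18705 − 162.757/42.7716 = 50.5574 − 3.80526 = 46.7521 atm
ΔP = 46.7521 − 47.8289 = -1.077 atm

ΔP ≈ -1.077 atm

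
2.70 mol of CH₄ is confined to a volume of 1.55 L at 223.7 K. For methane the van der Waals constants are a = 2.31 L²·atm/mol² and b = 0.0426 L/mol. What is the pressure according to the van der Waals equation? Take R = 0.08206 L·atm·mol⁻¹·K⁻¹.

P = nRT/(V − nb) − a n²/V²
nRT/(V − nb) = (2.70)(0.08206)(223.7)/(1.55 − 2.70×0.0426) = 49.563/1.4350 = 34.539 atm
a n²/V² = (2.31)(2.70)²/(1.55)² = 7.0093 atm
P = 34.539 − 7.0093 = 27.53 atm

P ≈ 27.53 atm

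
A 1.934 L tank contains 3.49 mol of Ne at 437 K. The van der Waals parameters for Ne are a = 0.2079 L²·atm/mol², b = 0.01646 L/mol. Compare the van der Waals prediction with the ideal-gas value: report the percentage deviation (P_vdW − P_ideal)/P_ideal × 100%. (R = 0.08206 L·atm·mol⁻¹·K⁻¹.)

Ideal: P_ideal = nRT/V = (3.49)(0.08206)(437)/1.934 = 64.7116 atm
vdW: P = nRT/(V − nb) − a n²/V² = 125.152/1.87655 − 2.53224/3.74036 = 66.6926 − 0.677004 = 66.0156 atm
% deviation = (66.0156 − 64.7116)/64.7116 × 100% = 2.02%

2.02 %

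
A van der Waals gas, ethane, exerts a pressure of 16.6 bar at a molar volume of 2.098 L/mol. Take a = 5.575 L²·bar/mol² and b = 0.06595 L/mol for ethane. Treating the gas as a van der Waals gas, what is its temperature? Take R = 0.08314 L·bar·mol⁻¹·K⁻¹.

T = (P + a/V_m²)(V_m − b)/R
P + a/V_m² = 16.6 + 5.575/(2.098)² = 17.867 bar
V_m − b = 2.098 − 0.06595 = 2.0321 L/mol
T = (17.867)(2.0321)/0.08314 = 436.7 K

T ≈ 436.7 K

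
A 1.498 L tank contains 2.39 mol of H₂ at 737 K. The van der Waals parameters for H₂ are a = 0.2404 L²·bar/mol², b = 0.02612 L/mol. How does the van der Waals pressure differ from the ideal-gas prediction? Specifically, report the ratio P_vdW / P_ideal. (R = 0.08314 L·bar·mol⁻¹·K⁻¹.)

Ideal: P_ideal = nRT/V = (2.39)(0.08314)(737)/1.498 = 97.7605 bar
vdW: P = nRT/(V − nb) − a n²/V² = 146.445/1.43557 − 1.37319/2.24400 = 102.012 − 0.611939 = 101.400 bar
Ratio = 101.400/97.7605 = 1.037

P_vdW / P_ideal ≈ 1.037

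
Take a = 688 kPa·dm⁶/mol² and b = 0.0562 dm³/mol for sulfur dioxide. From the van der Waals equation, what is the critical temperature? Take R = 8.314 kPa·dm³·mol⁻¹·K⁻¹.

T_c ≈ 436.3 K

For a van der Waals gas, T_c = 8a/(27Rb).
T_c = 8×688/(27×8.314×0.0562) = 5504.0/12.616 = 436.3 K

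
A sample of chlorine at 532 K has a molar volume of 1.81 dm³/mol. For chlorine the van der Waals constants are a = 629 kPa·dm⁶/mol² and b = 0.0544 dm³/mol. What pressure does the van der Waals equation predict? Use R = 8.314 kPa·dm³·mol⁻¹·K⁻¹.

P ≈ 2327 kPa

P = RT/(V_m − b) − a/V_m²
RT/(V_m − b) = (8.314)(532)/(1.81 − 0.0544) = 4423.0/1.7556 = 2519.4 kPa
a/V_m² = 629/(1.81)² = 192.00 kPa
P = 2519.4 − 192.00 = 2327 kPa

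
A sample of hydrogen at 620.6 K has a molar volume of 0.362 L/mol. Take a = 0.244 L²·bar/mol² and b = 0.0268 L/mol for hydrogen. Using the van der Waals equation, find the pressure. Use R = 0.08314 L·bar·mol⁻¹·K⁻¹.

P ≈ 152.1 bar

P = RT/(V_m − b) − a/V_m²
RT/(V_m − b) = (0.08314)(620.6)/(0.362 − 0.0268) = 51.597/0.33520 = 153.93 bar
a/V_m² = 0.244/(0.362)² = 1.8620 bar
P = 153.93 − 1.8620 = 152.1 bar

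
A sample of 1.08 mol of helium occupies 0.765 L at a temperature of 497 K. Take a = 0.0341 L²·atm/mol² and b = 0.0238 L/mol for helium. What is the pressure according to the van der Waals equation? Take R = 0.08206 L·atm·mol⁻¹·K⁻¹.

P ≈ 59.51 atm

P = nRT/(V − nb) − a n²/V²
nRT/(V − nb) = (1.08)(0.08206)(497)/(0.765 − 1.08×0.0238) = 44.047/0.73930 = 59.579 atm
a n²/V² = (0.0341)(1.08)²/(0.765)² = 0.067964 atm
P = 59.579 − 0.067964 = 59.51 atm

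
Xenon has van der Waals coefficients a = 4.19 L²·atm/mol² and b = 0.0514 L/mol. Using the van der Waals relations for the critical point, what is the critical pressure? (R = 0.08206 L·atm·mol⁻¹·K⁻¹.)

P_c ≈ 58.74 atm

For a van der Waals gas, P_c = a/(27b²).
P_c = 4.19/(27×(0.0514)²) = 4.19/0.071333 = 58.74 atm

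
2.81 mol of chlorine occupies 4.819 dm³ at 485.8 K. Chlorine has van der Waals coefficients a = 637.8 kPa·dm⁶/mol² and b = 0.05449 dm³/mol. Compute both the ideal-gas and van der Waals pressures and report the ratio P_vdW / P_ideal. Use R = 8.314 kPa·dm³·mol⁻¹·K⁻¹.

P_vdW / P_ideal ≈ 0.9407

Ideal: P_ideal = nRT/V = (2.81)(8.314)(485.8)/4.819 = 2355.14 kPa
vdW: P = nRT/(V − nb) − a n²/V² = 11349.4/4.66588 − 5036.13/23.2228 = 2432.42 − 216.861 = 2215.56 kPa
Ratio = 2215.56/2355.14 = 0.9407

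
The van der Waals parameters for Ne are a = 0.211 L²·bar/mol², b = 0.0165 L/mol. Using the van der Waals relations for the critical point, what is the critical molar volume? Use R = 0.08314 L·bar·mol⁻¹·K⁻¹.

V_m,c ≈ 0.04950 L/mol

For a van der Waals gas, V_m,c = 3b.
V_m,c = 3×0.0165 = 0.04950 L/mol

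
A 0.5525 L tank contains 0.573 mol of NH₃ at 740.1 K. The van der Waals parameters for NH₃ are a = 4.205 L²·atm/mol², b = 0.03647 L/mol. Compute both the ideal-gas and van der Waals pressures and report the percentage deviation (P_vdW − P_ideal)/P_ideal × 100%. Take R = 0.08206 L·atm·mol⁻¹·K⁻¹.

-3.25 %

Ideal: P_ideal = nRT/V = (0.573)(0.08206)(740.1)/0.5525 = 62.9860 atm
vdW: P = nRT/(V − nb) − a n²/V² = 34.7998/0.531603 − 1.38062/0.305256 = 65.4620 − 4.52283 = 60.9392 atm
% deviation = (60.9392 − 62.9860)/62.9860 × 100% = -3.25%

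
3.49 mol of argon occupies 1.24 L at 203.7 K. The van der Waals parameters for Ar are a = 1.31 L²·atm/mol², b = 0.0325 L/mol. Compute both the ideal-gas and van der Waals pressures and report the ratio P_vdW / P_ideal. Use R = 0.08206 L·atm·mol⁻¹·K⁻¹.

P_vdW / P_ideal ≈ 0.8801

Ideal: P_ideal = nRT/V = (3.49)(0.08206)(203.7)/1.24 = 47.0464 atm
vdW: P = nRT/(V − nb) − a n²/V² = 58.3375/1.12658 − 15.9559/1.53760 = 51.7828 − 10.3771 = 41.4057 atm
Ratio = 41.4057/47.0464 = 0.8801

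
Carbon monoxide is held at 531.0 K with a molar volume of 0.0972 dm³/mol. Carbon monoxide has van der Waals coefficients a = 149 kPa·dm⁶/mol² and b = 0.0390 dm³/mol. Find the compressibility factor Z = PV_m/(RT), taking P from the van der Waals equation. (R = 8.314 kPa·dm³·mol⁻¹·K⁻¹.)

Z ≈ 1.323

P = RT/(V_m − b) − a/V_m² = (8.314)(531.0)/(0.0972 − 0.0390) − 149/(0.0972)²
  = 4414.7/0.058200 − 15771 = 75854 − 15771 = 60083 kPa
Z = PV_m/(RT) = (60083)(0.0972)/((8.314)(531.0)) = 5840.1/4414.7 = 1.323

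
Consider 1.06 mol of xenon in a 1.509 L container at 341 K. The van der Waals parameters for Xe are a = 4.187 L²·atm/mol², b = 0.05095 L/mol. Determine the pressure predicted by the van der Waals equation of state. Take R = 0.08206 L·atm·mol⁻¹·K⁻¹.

P = nRT/(V − nb) − a n²/V²
nRT/(V − nb) = (1.06)(0.08206)(341)/(1.509 − 1.06×0.05095) = 29.661/1.4550 = 20.386 atm
a n²/V² = (4.187)(1.06)²/(1.509)² = 2.0660 atm
P = 20.386 − 2.0660 = 18.32 atm

P ≈ 18.32 atm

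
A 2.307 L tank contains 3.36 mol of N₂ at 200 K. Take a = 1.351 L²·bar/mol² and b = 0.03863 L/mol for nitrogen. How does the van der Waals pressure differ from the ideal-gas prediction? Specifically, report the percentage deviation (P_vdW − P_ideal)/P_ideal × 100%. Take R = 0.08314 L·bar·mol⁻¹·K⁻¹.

Ideal: P_ideal = nRT/V = (3.36)(0.08314)(200)/2.307 = 24.2176 bar
vdW: P = nRT/(V − nb) − a n²/V² = 55.8701/2.17720 − 15.2522/5.32225 = 25.6614 − 2.86574 = 22.7957 bar
% deviation = (22.7957 − 24.2176)/24.2176 × 100% = -5.87%

-5.87 %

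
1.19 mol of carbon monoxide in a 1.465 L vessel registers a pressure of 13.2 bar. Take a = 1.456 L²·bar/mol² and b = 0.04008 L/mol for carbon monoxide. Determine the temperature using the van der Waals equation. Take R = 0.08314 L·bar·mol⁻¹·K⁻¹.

T = (P + a n²/V²)(V − nb)/(nR)
P + a n²/V² = 13.2 + (1.456)(1.19)²/(1.465)² = 14.161 bar
V − nb = 1.465 − (1.19)(0.04008) = 1.4173 L
T = (14.161)(1.4173)/((1.19)(0.08314)) = 202.9 K

T ≈ 202.9 K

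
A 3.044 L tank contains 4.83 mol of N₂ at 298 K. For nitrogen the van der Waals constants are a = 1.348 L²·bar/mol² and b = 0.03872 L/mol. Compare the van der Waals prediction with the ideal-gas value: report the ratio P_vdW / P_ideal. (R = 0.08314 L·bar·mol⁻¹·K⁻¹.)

Ideal: P_ideal = nRT/V = (4.83)(0.08314)(298)/3.044 = 39.3123 bar
vdW: P = nRT/(V − nb) − a n²/V² = 119.667/2.85698 − 31.4474/9.26594 = 41.8858 − 3.39387 = 38.4919 bar
Ratio = 38.4919/39.3123 = 0.9791

P_vdW / P_ideal ≈ 0.9791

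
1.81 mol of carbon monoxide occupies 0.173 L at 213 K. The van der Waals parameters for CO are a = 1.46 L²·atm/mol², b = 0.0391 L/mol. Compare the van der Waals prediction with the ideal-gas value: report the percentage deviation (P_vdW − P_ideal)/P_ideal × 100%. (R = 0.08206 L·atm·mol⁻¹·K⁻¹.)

-18.16 %

Ideal: P_ideal = nRT/V = (1.81)(0.08206)(213)/0.173 = 182.870 atm
vdW: P = nRT/(V − nb) − a n²/V² = 31.6366/0.102229 − 4.78311/0.0299290 = 309.468 − 159.815 = 149.653 atm
% deviation = (149.653 − 182.870)/182.870 × 100% = -18.16%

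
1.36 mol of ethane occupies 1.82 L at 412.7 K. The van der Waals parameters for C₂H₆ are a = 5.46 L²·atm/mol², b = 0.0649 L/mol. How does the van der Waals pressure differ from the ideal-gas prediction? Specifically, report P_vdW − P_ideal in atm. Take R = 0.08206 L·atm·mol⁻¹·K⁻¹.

Ideal: P_ideal = nRT/V = (1.36)(0.08206)(412.7)/1.82 = 25.3066 atm
vdW: P = nRT/(V − nb) − a n²/V² = 46.0580/1.73174 − 10.0988/3.31240 = 26.5964 − 3.04879 = 23.5476 atm
ΔP = 23.5476 − 25.3066 = -1.759 atm

ΔP ≈ -1.759 atm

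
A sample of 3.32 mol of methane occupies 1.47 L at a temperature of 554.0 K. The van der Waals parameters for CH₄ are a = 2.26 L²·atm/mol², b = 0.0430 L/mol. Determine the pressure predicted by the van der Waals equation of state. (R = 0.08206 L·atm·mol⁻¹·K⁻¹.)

P ≈ 102.2 atm

P = nRT/(V − nb) − a n²/V²
nRT/(V − nb) = (3.32)(0.08206)(554.0)/(1.47 − 3.32×0.0430) = 150.93/1.3272 = 113.72 atm
a n²/V² = (2.26)(3.32)²/(1.47)² = 11.528 atm
P = 113.72 − 11.528 = 102.2 atm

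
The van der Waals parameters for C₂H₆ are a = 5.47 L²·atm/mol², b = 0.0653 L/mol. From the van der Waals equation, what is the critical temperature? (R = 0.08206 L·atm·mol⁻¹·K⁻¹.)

T_c ≈ 302.5 K

For a van der Waals gas, T_c = 8a/(27Rb).
T_c = 8×5.47/(27×0.08206×0.0653) = 43.760/0.14468 = 302.5 K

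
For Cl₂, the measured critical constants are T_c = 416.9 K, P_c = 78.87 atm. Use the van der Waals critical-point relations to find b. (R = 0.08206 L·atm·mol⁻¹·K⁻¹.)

From T_c = 8a/(27Rb) and P_c = a/(27b²): b = R T_c/(8 P_c).
b = (0.08206)(416.9)/(8×78.87) = 34.211/630.96 = 0.05422 L/mol

b ≈ 0.05422 L/mol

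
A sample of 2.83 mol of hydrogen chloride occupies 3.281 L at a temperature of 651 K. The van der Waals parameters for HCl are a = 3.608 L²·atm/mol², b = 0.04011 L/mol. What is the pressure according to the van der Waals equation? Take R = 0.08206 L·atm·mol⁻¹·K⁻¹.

P = nRT/(V − nb) − a n²/V²
nRT/(V − nb) = (2.83)(0.08206)(651)/(3.281 − 2.83×0.04011) = 151.18/3.1675 = 47.728 atm
a n²/V² = (3.608)(2.83)²/(3.281)² = 2.6843 atm
P = 47.728 − 2.6843 = 45.04 atm

P ≈ 45.04 atm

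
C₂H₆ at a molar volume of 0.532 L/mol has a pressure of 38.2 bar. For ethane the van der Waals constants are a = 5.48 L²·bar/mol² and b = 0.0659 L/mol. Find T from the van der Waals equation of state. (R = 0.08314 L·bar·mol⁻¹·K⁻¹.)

T = (P + a/V_m²)(V_m − b)/R
P + a/V_m² = 38.2 + 5.48/(0.532)² = 57.562 bar
V_m − b = 0.532 − 0.0659 = 0.46610 L/mol
T = (57.562)(0.46610)/0.08314 = 322.7 K

T ≈ 322.7 K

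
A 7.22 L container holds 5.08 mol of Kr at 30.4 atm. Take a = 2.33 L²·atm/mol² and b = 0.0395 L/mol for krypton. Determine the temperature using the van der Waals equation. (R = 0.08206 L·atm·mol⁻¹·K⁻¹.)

T ≈ 531.3 K

T = (P + a n²/V²)(V − nb)/(nR)
P + a n²/V² = 30.4 + (2.33)(5.08)²/(7.22)² = 31.553 atm
V − nb = 7.22 − (5.08)(0.0395) = 7.0193 L
T = (31.553)(7.0193)/((5.08)(0.08206)) = 531.3 K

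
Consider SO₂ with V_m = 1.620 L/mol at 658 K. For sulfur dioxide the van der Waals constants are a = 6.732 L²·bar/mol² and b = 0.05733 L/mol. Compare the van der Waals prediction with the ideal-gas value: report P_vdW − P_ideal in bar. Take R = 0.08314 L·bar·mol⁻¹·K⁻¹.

ΔP ≈ -1.326 bar

Ideal: P_ideal = RT/V_m = (0.08314)(658)/1.620 = 33.7692 bar
vdW: P = RT/(V_m − b) − a/V_m² = 54.7061/1.56267 − 6.732/2.62440 = 35.0081 − 2.56516 = 32.4429 bar
ΔP = 32.4429 − 33.7692 = -1.326 bar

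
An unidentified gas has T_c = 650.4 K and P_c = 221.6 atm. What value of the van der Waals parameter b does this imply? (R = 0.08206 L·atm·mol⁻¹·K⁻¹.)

b ≈ 0.03011 L/mol

From T_c = 8a/(27Rb) and P_c = a/(27b²): b = R T_c/(8 P_c).
b = (0.08206)(650.4)/(8×221.6) = 53.372/1772.8 = 0.03011 L/mol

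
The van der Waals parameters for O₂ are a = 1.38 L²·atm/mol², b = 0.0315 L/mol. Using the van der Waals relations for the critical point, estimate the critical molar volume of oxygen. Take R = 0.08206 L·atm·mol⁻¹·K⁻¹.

For a van der Waals gas, V_m,c = 3b.
V_m,c = 3×0.0315 = 0.09450 L/mol

V_m,c ≈ 0.09450 L/mol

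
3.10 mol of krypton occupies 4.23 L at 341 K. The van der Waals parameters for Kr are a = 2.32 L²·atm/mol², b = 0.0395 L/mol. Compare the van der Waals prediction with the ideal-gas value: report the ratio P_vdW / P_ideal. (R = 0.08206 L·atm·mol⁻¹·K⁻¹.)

P_vdW / P_ideal ≈ 0.9691

Ideal: P_ideal = nRT/V = (3.10)(0.08206)(341)/4.23 = 20.5072 atm
vdW: P = nRT/(V − nb) − a n²/V² = 86.7456/4.10755 − 22.2952/17.8929 = 21.1186 − 1.24604 = 19.8726 atm
Ratio = 19.8726/20.5072 = 0.9691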